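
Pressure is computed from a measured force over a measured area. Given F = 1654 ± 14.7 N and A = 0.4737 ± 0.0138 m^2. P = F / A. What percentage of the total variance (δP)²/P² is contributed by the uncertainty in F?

8.51%

(δP/P)² = (1·δF/F)² + (-1·δA/A)²
  F term: (1×0.00889)² = 7.9e-05
  A term: (-1×0.0291)² = 0.000849
Total = 0.000928. Share from F = 7.9e-05/0.000928 = 0.0851.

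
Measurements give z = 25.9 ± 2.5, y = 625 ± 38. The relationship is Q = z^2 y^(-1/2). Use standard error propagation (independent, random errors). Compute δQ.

5.24

Products/powers → add relative errors in quadrature, weighted by exponent:
  (2·δz/z)² = (2×0.0965)² = 0.0373;  (−½·δy/y)² = (-0.5×0.0608)² = 0.000924
δQ/Q = √(0.0382) = 0.195
Q = 26.8, so δQ = 0.195 × 26.8 = 5.24.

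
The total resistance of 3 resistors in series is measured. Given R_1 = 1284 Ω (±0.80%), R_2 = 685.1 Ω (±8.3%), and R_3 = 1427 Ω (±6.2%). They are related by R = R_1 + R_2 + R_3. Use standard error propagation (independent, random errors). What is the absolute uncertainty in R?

106 Ω

Absolute uncertainties add in quadrature for a linear combination:
  (δR_1)² = 106;  (δR_2)² = 3230;  (δR_3)² = 7830
δR = √(11200) = 106 Ω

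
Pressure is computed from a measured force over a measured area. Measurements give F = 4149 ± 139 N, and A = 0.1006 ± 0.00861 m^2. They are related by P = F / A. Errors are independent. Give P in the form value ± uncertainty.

41240 ± 3790 Pa

Each factor contributes (exponent × relative error)² to (δP/P)²:
  (1·δF/F)² = (1×0.0335)² = 0.00112;  (-1·δA/A)² = (-1×0.0856)² = 0.00733
δP/P = √(0.00845) = 0.0919
P = 41240 Pa, so δP = 0.0919 × 41240 = 3790 Pa.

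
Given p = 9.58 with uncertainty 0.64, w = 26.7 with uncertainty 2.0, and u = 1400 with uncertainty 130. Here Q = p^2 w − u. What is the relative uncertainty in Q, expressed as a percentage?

Let h = p^2·w = 2450. δh/h = √((2·δp/p)² + (1·δw/w)²) = √(0.0179 + 0.00561) = 0.153, so δh = 375.
Q = h − u: δQ = √(δh² + δu²) = √(1.41e+05 + 16900) = 397
Q = 1050, so δQ/Q = 397/1050 = 0.378.

37.8%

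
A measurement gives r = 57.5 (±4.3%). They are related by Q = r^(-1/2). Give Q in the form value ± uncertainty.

Relative error in a monomial: (δQ/Q)² = Σ (nᵢ · δxᵢ/xᵢ)².
  (−½·δr/r)² = (-0.5×0.0430)² = 0.000462
δQ/Q = √(0.000462) = 0.0215
Q = 0.132, so δQ = 0.0215 × 0.132 = 0.00284.

0.132 ± 0.00284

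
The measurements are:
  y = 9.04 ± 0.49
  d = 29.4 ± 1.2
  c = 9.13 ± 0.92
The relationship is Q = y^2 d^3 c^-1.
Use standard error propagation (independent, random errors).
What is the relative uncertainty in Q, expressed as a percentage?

19.2%

Relative error in a monomial: (δQ/Q)² = Σ (nᵢ · δxᵢ/xᵢ)².
  (2·δy/y)² = (2×0.0542)² = 0.0118;  (3·δd/d)² = (3×0.0408)² = 0.0150;  (-1·δc/c)² = (-1×0.101)² = 0.0102
δQ/Q = √(0.0369) = 0.192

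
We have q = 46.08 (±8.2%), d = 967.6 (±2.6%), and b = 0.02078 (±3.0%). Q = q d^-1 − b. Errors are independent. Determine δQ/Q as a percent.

15.4%

Let p = q·d^-1 = 0.04762. δp/p = √((1·δq/q)² + (-1·δd/d)²) = √(0.00672 + 0.000676) = 0.0860, so δp = 0.00410.
Q = p − b: δQ = √(δp² + δb²) = √(1.68e-05 + 3.89e-07) = 0.00414
Q = 0.02684, so δQ/Q = 0.00414/0.02684 = 0.154.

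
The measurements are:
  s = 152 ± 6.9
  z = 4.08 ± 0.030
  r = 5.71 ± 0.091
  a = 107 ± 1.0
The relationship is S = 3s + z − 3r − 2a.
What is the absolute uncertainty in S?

For a sum/difference, combine absolute errors in quadrature:
  (3·δs)² = 428;  (δz)² = 0.000900;  (3·δr)² = 0.0745;  (2·δa)² = 4.00
δS = √(433) = 20.8

20.8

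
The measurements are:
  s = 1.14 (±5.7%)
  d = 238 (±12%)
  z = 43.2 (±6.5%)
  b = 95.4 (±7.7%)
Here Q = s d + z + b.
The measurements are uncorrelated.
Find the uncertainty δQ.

36.9

Let p = s·d = 271. δp/p = √((1·δs/s)² + (1·δd/d)²) = √(0.00325 + 0.0144) = 0.133, so δp = 36.0.
Q = p + z + b: δQ = √(δp² + δz² + δb²) = √(1300 + 7.88 + 54.0) = 36.9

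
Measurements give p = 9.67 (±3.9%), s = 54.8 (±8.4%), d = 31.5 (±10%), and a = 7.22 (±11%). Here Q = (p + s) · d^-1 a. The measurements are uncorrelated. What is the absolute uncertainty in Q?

2.44

Let u = p + s = 64.5. δu = √(δp² + δs²) = √(0.142 + 21.2) = 4.62, so δu/u = 0.0716.
Q is then a monomial in u, d, a:
δQ/Q = √((δu/u)² + (-1·δd/d)² + (1·δa/a)²) = √(0.00513 + 0.0100 + 0.0121) = 0.165
Q = 14.8, so δQ = 0.165 × 14.8 = 2.44.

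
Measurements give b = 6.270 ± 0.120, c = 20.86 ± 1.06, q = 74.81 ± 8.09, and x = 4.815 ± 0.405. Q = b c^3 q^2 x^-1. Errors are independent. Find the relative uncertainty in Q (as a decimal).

For a monomial Q ∝ b, c^3, q^2, x^-1, fractional errors add in quadrature:
  (1·δb/b)² = (1×0.0191)² = 0.000366;  (3·δc/c)² = (3×0.0508)² = 0.0232;  (2·δq/q)² = (2×0.108)² = 0.0468;  (-1·δx/x)² = (-1×0.0841)² = 0.00707
δQ/Q = √(0.0775) = 0.278

0.278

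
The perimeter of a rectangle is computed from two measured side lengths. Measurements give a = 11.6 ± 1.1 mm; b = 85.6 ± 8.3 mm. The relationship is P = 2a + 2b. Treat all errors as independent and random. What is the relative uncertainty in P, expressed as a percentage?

8.61%

P is a linear combination, so absolute uncertainties add in quadrature:
  (2·δa)² = 4.84;  (2·δb)² = 276
δP = √(280) = 16.7 mm
P = 194 mm, so δP/P = 16.7/194 = 0.0861.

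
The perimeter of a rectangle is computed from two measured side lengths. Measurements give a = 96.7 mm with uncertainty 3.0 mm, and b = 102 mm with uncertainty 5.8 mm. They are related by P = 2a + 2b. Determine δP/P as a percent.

3.29%

P is a linear combination, so absolute uncertainties add in quadrature:
  (2·δa)² = 36.0;  (2·δb)² = 135
δP = √(171) = 13.1 mm
P = 397 mm, so δP/P = 13.1/397 = 0.0329.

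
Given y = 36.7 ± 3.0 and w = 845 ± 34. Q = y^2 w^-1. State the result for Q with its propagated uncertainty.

Q is a product of powers, so relative uncertainties combine in quadrature:
  (2·δy/y)² = (2×0.0817)² = 0.0267;  (-1·δw/w)² = (-1×0.0402)² = 0.00162
δQ/Q = √(0.0283) = 0.168
Q = 1.59, so δQ = 0.168 × 1.59 = 0.268.

1.59 ± 0.268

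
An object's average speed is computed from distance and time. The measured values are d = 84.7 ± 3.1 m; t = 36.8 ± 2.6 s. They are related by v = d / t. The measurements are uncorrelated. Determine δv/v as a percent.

7.96%

Each factor contributes (exponent × relative error)² to (δv/v)²:
  (1·δd/d)² = (1×0.0366)² = 0.00134;  (-1·δt/t)² = (-1×0.0707)² = 0.00499
δv/v = √(0.00633) = 0.0796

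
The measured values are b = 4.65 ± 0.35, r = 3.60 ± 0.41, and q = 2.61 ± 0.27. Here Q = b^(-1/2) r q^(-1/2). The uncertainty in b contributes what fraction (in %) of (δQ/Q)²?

(δQ/Q)² = (−½·δb/b)² + (1·δr/r)² + (−½·δq/q)²
  b term: (-0.5×0.0753)² = 0.00142
  r term: (1×0.114)² = 0.0130
  q term: (-0.5×0.103)² = 0.00268
Total = 0.0171. Share from b = 0.00142/0.0171 = 0.0830.

8.30%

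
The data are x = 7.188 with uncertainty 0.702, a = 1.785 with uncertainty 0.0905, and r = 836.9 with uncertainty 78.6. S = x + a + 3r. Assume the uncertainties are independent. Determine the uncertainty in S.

Each term contributes (cᵢ δxᵢ)² to (δS)²:
  (δx)² = 0.493;  (δa)² = 0.00819;  (3·δr)² = 55600
δS = √(55600) = 236

236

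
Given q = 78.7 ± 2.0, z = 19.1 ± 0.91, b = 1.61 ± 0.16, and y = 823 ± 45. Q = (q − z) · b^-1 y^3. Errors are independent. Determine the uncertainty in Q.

4.03e+09

Let u = q − z = 59.6. δu = √(δq² + δz²) = √(4.00 + 0.828) = 2.20, so δu/u = 0.0369.
Q is then a monomial in u, b, y:
δQ/Q = √((δu/u)² + (-1·δb/b)² + (3·δy/y)²) = √(0.00136 + 0.00988 + 0.0269) = 0.195
Q = 2.06e+10, so δQ = 0.195 × 2.06e+10 = 4.03e+09.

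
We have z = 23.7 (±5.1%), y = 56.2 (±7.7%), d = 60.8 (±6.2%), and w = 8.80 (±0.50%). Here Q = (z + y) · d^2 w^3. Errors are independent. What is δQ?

Let u = z + y = 79.9. δu = √(δz² + δy²) = √(1.46 + 18.7) = 4.49, so δu/u = 0.0562.
Q is then a monomial in u, d, w:
δQ/Q = √((δu/u)² + (2·δd/d)² + (3·δw/w)²) = √(0.00316 + 0.0154 + 0.000225) = 0.137
Q = 2.01e+08, so δQ = 0.137 × 2.01e+08 = 2.76e+07.

2.76e+07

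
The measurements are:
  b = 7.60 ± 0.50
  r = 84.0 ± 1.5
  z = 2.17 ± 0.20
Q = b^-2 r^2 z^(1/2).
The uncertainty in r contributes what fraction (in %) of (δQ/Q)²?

6.16%

(δQ/Q)² = (-2·δb/b)² + (2·δr/r)² + (½·δz/z)²
  b term: (-2×0.0658)² = 0.0173
  r term: (2×0.0179)² = 0.00128
  z term: (0.5×0.0922)² = 0.00212
Total = 0.0207. Share from r = 0.00128/0.0207 = 0.0616.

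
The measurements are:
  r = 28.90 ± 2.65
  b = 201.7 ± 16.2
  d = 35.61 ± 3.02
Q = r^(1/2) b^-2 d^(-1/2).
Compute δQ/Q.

0.172

For a monomial Q ∝ r^(1/2), b^-2, d^(-1/2), fractional errors add in quadrature:
  (½·δr/r)² = (0.5×0.0917)² = 0.00210;  (-2·δb/b)² = (-2×0.0803)² = 0.0258;  (−½·δd/d)² = (-0.5×0.0848)² = 0.00180
δQ/Q = √(0.0297) = 0.172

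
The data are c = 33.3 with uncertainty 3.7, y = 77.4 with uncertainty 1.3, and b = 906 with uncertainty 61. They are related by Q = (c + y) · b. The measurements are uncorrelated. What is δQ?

Let u = c + y = 111. δu = √(δc² + δy²) = √(13.7 + 1.69) = 3.92, so δu/u = 0.0354.
Q is then a monomial in u, b:
δQ/Q = √((δu/u)² + (1·δb/b)²) = √(0.00126 + 0.00453) = 0.0761
Q = 1e+05, so δQ = 0.0761 × 1e+05 = 7630.

7630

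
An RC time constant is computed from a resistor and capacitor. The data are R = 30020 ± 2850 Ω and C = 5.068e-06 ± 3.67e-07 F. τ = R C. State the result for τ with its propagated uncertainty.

0.1521 ± 0.0182 s

For a monomial τ ∝ R, C, fractional errors add in quadrature:
  (1·δR/R)² = (1×0.0949)² = 0.00901;  (1·δC/C)² = (1×0.0724)² = 0.00524
δτ/τ = √(0.0143) = 0.119
τ = 0.1521 s, so δτ = 0.119 × 0.1521 = 0.0182 s.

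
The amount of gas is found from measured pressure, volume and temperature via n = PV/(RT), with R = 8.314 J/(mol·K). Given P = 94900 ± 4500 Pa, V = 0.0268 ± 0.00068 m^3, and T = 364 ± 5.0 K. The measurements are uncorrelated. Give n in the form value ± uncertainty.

Each factor contributes (exponent × relative error)² to (δn/n)²:
  (1·δP/P)² = (1×0.0474)² = 0.00225;  (1·δV/V)² = (1×0.0254)² = 0.000644;  (-1·δT/T)² = (-1×0.0137)² = 0.000189
δn/n = √(0.00308) = 0.0555
n = 0.840 mol, so δn = 0.0555 × 0.840 = 0.0466 mol.

0.840 ± 0.0466 mol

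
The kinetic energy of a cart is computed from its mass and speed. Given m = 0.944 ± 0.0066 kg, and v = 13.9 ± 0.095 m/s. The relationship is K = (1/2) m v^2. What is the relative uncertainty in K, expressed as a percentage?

K is a product of powers, so relative uncertainties combine in quadrature:
  (1·δm/m)² = (1×0.00699)² = 4.89e-05;  (2·δv/v)² = (2×0.00683)² = 0.000187
δK/K = √(0.000236) = 0.0154

1.54%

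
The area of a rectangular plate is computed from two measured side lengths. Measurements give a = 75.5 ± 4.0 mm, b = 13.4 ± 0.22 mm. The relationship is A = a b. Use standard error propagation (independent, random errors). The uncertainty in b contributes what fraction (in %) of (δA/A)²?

(δA/A)² = (1·δa/a)² + (1·δb/b)²
  a term: (1×0.0530)² = 0.00281
  b term: (1×0.0164)² = 0.000270
Total = 0.00308. Share from b = 0.000270/0.00308 = 0.0876.

8.76%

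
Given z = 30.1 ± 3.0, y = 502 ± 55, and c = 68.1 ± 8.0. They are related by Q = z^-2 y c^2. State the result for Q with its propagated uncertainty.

Relative error in a monomial: (δQ/Q)² = Σ (nᵢ · δxᵢ/xᵢ)².
  (-2·δz/z)² = (-2×0.0997)² = 0.0397;  (1·δy/y)² = (1×0.110)² = 0.0120;  (2·δc/c)² = (2×0.117)² = 0.0552
δQ/Q = √(0.107) = 0.327
Q = 2570, so δQ = 0.327 × 2570 = 840.

2570 ± 840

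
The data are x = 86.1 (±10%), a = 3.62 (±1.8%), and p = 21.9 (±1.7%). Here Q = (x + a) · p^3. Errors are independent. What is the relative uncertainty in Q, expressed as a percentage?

Let u = x + a = 89.7. δu = √(δx² + δa²) = √(74.1 + 0.00425) = 8.61, so δu/u = 0.0960.
Q is then a monomial in u, p:
δQ/Q = √((δu/u)² + (3·δp/p)²) = √(0.00921 + 0.00260) = 0.109

10.9%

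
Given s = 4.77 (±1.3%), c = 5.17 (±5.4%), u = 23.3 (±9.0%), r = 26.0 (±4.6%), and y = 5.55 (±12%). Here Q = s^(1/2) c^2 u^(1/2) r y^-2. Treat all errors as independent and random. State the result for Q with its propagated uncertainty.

238 ± 64.5

Relative error in a monomial: (δQ/Q)² = Σ (nᵢ · δxᵢ/xᵢ)².
  (½·δs/s)² = (0.5×0.0130)² = 4.23e-05;  (2·δc/c)² = (2×0.0540)² = 0.0117;  (½·δu/u)² = (0.5×0.0900)² = 0.00202;  (1·δr/r)² = (1×0.0460)² = 0.00212;  (-2·δy/y)² = (-2×0.120)² = 0.0576
δQ/Q = √(0.0734) = 0.271
Q = 238, so δQ = 0.271 × 238 = 64.5.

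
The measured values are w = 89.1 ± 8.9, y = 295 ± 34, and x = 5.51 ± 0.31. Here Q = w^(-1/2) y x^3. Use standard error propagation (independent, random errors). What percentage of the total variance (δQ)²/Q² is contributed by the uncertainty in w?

(δQ/Q)² = (−½·δw/w)² + (1·δy/y)² + (3·δx/x)²
  w term: (-0.5×0.0999)² = 0.00249
  y term: (1×0.115)² = 0.0133
  x term: (3×0.0563)² = 0.0285
Total = 0.0443. Share from w = 0.00249/0.0443 = 0.0564.

5.64%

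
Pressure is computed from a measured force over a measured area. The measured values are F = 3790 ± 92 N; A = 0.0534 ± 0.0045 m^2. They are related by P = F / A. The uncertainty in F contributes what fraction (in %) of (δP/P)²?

(δP/P)² = (1·δF/F)² + (-1·δA/A)²
  F term: (1×0.0243)² = 0.000589
  A term: (-1×0.0843)² = 0.00710
Total = 0.00769. Share from F = 0.000589/0.00769 = 0.0766.

7.66%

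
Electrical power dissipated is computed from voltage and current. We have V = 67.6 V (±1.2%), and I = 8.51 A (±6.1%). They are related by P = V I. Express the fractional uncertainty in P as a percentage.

Since P is a product/quotient, work with relative uncertainties:
  (1·δV/V)² = (1×0.0120)² = 0.000144;  (1·δI/I)² = (1×0.0610)² = 0.00372
δP/P = √(0.00386) = 0.0622

6.22%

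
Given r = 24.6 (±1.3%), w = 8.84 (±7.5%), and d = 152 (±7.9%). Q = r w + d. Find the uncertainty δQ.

Let p = r·w = 217. δp/p = √((1·δr/r)² + (1·δw/w)²) = √(0.000169 + 0.00562) = 0.0761, so δp = 16.6.
Q = p + d: δQ = √(δp² + δd²) = √(274 + 144) = 20.4

20.4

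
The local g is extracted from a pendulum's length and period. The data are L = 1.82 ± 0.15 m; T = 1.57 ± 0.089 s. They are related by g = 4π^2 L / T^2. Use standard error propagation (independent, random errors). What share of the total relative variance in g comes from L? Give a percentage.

(δg/g)² = (1·δL/L)² + (-2·δT/T)²
  L term: (1×0.0824)² = 0.00679
  T term: (-2×0.0567)² = 0.0129
Total = 0.0196. Share from L = 0.00679/0.0196 = 0.346.

34.6%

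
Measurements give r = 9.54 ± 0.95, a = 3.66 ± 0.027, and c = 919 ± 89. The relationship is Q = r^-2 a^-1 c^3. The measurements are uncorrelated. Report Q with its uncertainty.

Products/powers → add relative errors in quadrature, weighted by exponent:
  (-2·δr/r)² = (-2×0.0996)² = 0.0397;  (-1·δa/a)² = (-1×0.00738)² = 5.44e-05;  (3·δc/c)² = (3×0.0968)² = 0.0844
δQ/Q = √(0.124) = 0.352
Q = 2.33e+06, so δQ = 0.352 × 2.33e+06 = 8.21e+05.

(2.33 ± 0.821) × 10^6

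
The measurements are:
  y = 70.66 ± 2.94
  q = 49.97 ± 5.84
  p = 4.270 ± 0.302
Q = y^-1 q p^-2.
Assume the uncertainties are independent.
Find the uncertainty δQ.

Q is a product of powers, so relative uncertainties combine in quadrature:
  (-1·δy/y)² = (-1×0.0416)² = 0.00173;  (1·δq/q)² = (1×0.117)² = 0.0137;  (-2·δp/p)² = (-2×0.0707)² = 0.0200
δQ/Q = √(0.0354) = 0.188
Q = 0.03879, so δQ = 0.188 × 0.03879 = 0.00730.

0.00730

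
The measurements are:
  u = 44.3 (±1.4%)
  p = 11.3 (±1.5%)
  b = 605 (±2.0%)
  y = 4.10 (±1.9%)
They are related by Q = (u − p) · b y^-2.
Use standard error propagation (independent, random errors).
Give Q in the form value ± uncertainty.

1190 ± 56.0

Let w = u − p = 33.0. δw = √(δu² + δp²) = √(0.385 + 0.0287) = 0.643, so δw/w = 0.0195.
Q is then a monomial in w, b, y:
δQ/Q = √((δw/w)² + (1·δb/b)² + (-2·δy/y)²) = √(0.000380 + 0.000400 + 0.00144) = 0.0472
Q = 1190, so δQ = 0.0472 × 1190 = 56.0.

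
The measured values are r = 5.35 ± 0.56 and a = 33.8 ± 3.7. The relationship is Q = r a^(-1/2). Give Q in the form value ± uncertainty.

For a monomial Q ∝ r, a^(-1/2), fractional errors add in quadrature:
  (1·δr/r)² = (1×0.105)² = 0.0110;  (−½·δa/a)² = (-0.5×0.109)² = 0.00300
δQ/Q = √(0.0140) = 0.118
Q = 0.920, so δQ = 0.118 × 0.920 = 0.109.

0.920 ± 0.109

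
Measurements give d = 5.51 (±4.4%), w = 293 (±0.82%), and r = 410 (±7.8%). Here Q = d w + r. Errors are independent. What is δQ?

Let p = d·w = 1610. δp/p = √((1·δd/d)² + (1·δw/w)²) = √(0.00194 + 6.72e-05) = 0.0448, so δp = 72.3.
Q = p + r: δQ = √(δp² + δr²) = √(5220 + 1020) = 79.0

79.0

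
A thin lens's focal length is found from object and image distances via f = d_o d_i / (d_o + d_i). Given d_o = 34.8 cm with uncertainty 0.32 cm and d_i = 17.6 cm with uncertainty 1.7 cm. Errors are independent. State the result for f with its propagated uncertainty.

11.7 ± 0.751 cm

∂f/∂d_o = (d_i/(d_o+d_i))² = 0.113;  ∂f/∂d_i = (d_o/(d_o+d_i))² = 0.441
δf = √((∂f/∂d_o · δd_o)² + (∂f/∂d_i · δd_i)²) = √(0.00130 + 0.562) = 0.751 cm
f = 11.7 cm.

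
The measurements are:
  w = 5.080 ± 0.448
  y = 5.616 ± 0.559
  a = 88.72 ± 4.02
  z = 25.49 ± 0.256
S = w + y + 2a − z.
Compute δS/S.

S is a linear combination, so absolute uncertainties add in quadrature:
  (δw)² = 0.201;  (δy)² = 0.312;  (2·δa)² = 64.6;  (δz)² = 0.0655
δS = √(65.2) = 8.08
S = 162.6, so δS/S = 8.08/162.6 = 0.0497.

0.0497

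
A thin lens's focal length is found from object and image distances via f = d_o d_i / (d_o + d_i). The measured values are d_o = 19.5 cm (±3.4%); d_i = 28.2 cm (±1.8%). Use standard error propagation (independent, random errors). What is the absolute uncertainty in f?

∂f/∂d_o = (d_i/(d_o+d_i))² = 0.350;  ∂f/∂d_i = (d_o/(d_o+d_i))² = 0.167
δf = √((∂f/∂d_o · δd_o)² + (∂f/∂d_i · δd_i)²) = √(0.0537 + 0.00720) = 0.247 cm

0.247 cm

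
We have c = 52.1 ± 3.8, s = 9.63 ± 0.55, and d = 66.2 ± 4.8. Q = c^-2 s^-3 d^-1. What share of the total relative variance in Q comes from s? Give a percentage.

(δQ/Q)² = (-2·δc/c)² + (-3·δs/s)² + (-1·δd/d)²
  c term: (-2×0.0729)² = 0.0213
  s term: (-3×0.0571)² = 0.0294
  d term: (-1×0.0725)² = 0.00526
Total = 0.0559. Share from s = 0.0294/0.0559 = 0.525.

52.5%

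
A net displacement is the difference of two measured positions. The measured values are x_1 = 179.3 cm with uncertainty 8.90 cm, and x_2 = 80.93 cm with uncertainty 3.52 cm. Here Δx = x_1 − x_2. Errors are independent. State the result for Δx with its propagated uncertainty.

98.37 ± 9.57 cm

For a sum/difference, combine absolute errors in quadrature:
  (δx_1)² = 79.2;  (δx_2)² = 12.4
δΔx = √(91.6) = 9.57 cm
Δx = 98.37 cm.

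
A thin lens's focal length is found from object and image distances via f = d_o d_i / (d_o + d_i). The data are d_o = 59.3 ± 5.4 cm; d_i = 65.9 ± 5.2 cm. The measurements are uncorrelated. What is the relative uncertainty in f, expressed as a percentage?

∂f/∂d_o = (d_i/(d_o+d_i))² = 0.277;  ∂f/∂d_i = (d_o/(d_o+d_i))² = 0.224
δf = √((∂f/∂d_o · δd_o)² + (∂f/∂d_i · δd_i)²) = √(2.24 + 1.36) = 1.90 cm
f = 31.2 cm, so δf/f = 1.90/31.2 = 0.0608.

6.08%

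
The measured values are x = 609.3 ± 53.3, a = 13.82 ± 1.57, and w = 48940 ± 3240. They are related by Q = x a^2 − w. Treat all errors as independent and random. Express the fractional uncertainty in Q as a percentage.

Let p = x·a^2 = 116400. δp/p = √((1·δx/x)² + (2·δa/a)²) = √(0.00765 + 0.0516) = 0.243, so δp = 28300.
Q = p − w: δQ = √(δp² + δw²) = √(8.03e+08 + 1.05e+07) = 28500
Q = 67430, so δQ/Q = 28500/67430 = 0.423.

42.3%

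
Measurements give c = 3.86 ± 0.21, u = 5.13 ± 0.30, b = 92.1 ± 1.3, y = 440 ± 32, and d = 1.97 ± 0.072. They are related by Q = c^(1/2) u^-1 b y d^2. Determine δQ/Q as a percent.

Q is a product of powers, so relative uncertainties combine in quadrature:
  (½·δc/c)² = (0.5×0.0544)² = 0.000740;  (-1·δu/u)² = (-1×0.0585)² = 0.00342;  (1·δb/b)² = (1×0.0141)² = 0.000199;  (1·δy/y)² = (1×0.0727)² = 0.00529;  (2·δd/d)² = (2×0.0365)² = 0.00534
δQ/Q = √(0.0150) = 0.122

12.2%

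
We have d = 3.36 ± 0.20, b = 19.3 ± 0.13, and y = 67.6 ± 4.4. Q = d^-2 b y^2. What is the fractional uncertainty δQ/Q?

0.177

Q is a product of powers, so relative uncertainties combine in quadrature:
  (-2·δd/d)² = (-2×0.0595)² = 0.0142;  (1·δb/b)² = (1×0.00674)² = 4.54e-05;  (2·δy/y)² = (2×0.0651)² = 0.0169
δQ/Q = √(0.0312) = 0.177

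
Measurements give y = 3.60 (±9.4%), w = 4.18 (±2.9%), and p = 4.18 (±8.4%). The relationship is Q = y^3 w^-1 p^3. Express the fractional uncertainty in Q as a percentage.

Each factor contributes (exponent × relative error)² to (δQ/Q)²:
  (3·δy/y)² = (3×0.0940)² = 0.0795;  (-1·δw/w)² = (-1×0.0290)² = 0.000841;  (3·δp/p)² = (3×0.0840)² = 0.0635
δQ/Q = √(0.144) = 0.379

37.9%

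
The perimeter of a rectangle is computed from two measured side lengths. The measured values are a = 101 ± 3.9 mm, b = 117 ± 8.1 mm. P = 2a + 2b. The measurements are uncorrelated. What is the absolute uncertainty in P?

For a sum/difference, combine absolute errors in quadrature:
  (2·δa)² = 60.8;  (2·δb)² = 262
δP = √(323) = 18.0 mm

18.0 mm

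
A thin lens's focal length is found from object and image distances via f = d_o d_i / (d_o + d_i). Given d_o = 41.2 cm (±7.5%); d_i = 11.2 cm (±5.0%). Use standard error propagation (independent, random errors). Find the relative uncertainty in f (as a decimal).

0.0425

∂f/∂d_o = (d_i/(d_o+d_i))² = 0.0457;  ∂f/∂d_i = (d_o/(d_o+d_i))² = 0.618
δf = √((∂f/∂d_o · δd_o)² + (∂f/∂d_i · δd_i)²) = √(0.0199 + 0.120) = 0.374 cm
f = 8.81 cm, so δf/f = 0.374/8.81 = 0.0425.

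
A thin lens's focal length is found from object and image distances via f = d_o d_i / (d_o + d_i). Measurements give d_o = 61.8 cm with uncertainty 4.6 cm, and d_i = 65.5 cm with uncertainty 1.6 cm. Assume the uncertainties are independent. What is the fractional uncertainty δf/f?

∂f/∂d_o = (d_i/(d_o+d_i))² = 0.265;  ∂f/∂d_i = (d_o/(d_o+d_i))² = 0.236
δf = √((∂f/∂d_o · δd_o)² + (∂f/∂d_i · δd_i)²) = √(1.48 + 0.142) = 1.27 cm
f = 31.8 cm, so δf/f = 1.27/31.8 = 0.0401.

0.0401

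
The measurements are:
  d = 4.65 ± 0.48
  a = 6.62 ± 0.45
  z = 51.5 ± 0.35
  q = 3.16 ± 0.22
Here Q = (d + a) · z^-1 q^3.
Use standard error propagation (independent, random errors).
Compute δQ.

Let u = d + a = 11.3. δu = √(δd² + δa²) = √(0.230 + 0.203) = 0.658, so δu/u = 0.0584.
Q is then a monomial in u, z, q:
δQ/Q = √((δu/u)² + (-1·δz/z)² + (3·δq/q)²) = √(0.00341 + 4.62e-05 + 0.0436) = 0.217
Q = 6.91, so δQ = 0.217 × 6.91 = 1.50.

1.50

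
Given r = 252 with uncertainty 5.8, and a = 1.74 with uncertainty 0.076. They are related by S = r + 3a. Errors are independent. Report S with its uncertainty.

Each term contributes (cᵢ δxᵢ)² to (δS)²:
  (δr)² = 33.6;  (3·δa)² = 0.0520
δS = √(33.7) = 5.80
S = 257.

257 ± 5.80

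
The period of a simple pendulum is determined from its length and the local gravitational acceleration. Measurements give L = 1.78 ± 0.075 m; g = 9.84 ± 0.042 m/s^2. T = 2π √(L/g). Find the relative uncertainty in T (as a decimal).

Since T is a product/quotient, work with relative uncertainties:
  (½·δL/L)² = (0.5×0.0421)² = 0.000444;  (−½·δg/g)² = (-0.5×0.00427)² = 4.55e-06
δT/T = √(0.000448) = 0.0212

0.0212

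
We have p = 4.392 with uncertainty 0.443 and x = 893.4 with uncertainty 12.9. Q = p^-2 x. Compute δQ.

Since Q is a product/quotient, work with relative uncertainties:
  (-2·δp/p)² = (-2×0.101)² = 0.0407;  (1·δx/x)² = (1×0.0144)² = 0.000208
δQ/Q = √(0.0409) = 0.202
Q = 46.31, so δQ = 0.202 × 46.31 = 9.37.

9.37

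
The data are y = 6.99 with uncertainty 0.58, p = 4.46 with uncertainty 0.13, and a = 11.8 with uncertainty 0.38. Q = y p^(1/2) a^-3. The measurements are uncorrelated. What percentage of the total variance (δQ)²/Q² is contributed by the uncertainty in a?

(δQ/Q)² = (1·δy/y)² + (½·δp/p)² + (-3·δa/a)²
  y term: (1×0.0830)² = 0.00688
  p term: (0.5×0.0291)² = 0.000212
  a term: (-3×0.0322)² = 0.00933
Total = 0.0164. Share from a = 0.00933/0.0164 = 0.568.

56.8%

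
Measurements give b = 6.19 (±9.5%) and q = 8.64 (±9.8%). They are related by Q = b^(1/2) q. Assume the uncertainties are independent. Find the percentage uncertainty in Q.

10.9%

Each factor contributes (exponent × relative error)² to (δQ/Q)²:
  (½·δb/b)² = (0.5×0.0950)² = 0.00226;  (1·δq/q)² = (1×0.0980)² = 0.00960
δQ/Q = √(0.0119) = 0.109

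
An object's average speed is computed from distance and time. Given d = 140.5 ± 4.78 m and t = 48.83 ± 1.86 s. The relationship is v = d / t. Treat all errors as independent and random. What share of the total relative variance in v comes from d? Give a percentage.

44.4%

(δv/v)² = (1·δd/d)² + (-1·δt/t)²
  d term: (1×0.0340)² = 0.00116
  t term: (-1×0.0381)² = 0.00145
Total = 0.00261. Share from d = 0.00116/0.00261 = 0.444.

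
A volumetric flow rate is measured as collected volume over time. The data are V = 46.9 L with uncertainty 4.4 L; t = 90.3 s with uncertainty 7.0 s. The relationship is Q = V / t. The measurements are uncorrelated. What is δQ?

0.0632 L/s

For a monomial Q ∝ V, t^-1, fractional errors add in quadrature:
  (1·δV/V)² = (1×0.0938)² = 0.00880;  (-1·δt/t)² = (-1×0.0775)² = 0.00601
δQ/Q = √(0.0148) = 0.122
Q = 0.519 L/s, so δQ = 0.122 × 0.519 = 0.0632 L/s.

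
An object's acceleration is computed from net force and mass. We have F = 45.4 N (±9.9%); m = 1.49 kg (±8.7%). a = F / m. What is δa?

Relative error in a monomial: (δa/a)² = Σ (nᵢ · δxᵢ/xᵢ)².
  (1·δF/F)² = (1×0.0990)² = 0.00980;  (-1·δm/m)² = (-1×0.0870)² = 0.00757
δa/a = √(0.0174) = 0.132
a = 30.5 m/s^2, so δa = 0.132 × 30.5 = 4.02 m/s^2.

4.02 m/s^2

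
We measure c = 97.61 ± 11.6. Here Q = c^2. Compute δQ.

Q ∝ c^2, so δQ/Q = |2| · δc/c = 2 × 0.119 = 0.238.
Q = 9528, so δQ = 0.238 × 9528 = 2260.

2260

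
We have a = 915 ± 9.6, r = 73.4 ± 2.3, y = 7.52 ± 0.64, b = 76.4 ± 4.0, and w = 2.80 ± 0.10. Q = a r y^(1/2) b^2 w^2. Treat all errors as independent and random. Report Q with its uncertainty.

Each factor contributes (exponent × relative error)² to (δQ/Q)²:
  (1·δa/a)² = (1×0.0105)² = 0.000110;  (1·δr/r)² = (1×0.0313)² = 0.000982;  (½·δy/y)² = (0.5×0.0851)² = 0.00181;  (2·δb/b)² = (2×0.0524)² = 0.0110;  (2·δw/w)² = (2×0.0357)² = 0.00510
δQ/Q = √(0.0190) = 0.138
Q = 8.43e+09, so δQ = 0.138 × 8.43e+09 = 1.16e+09.

(8.43 ± 1.16) × 10^9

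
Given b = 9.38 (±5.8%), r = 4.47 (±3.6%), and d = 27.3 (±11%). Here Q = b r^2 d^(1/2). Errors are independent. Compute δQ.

105

Each factor contributes (exponent × relative error)² to (δQ/Q)²:
  (1·δb/b)² = (1×0.0580)² = 0.00336;  (2·δr/r)² = (2×0.0360)² = 0.00518;  (½·δd/d)² = (0.5×0.110)² = 0.00302
δQ/Q = √(0.0116) = 0.108
Q = 979, so δQ = 0.108 × 979 = 105.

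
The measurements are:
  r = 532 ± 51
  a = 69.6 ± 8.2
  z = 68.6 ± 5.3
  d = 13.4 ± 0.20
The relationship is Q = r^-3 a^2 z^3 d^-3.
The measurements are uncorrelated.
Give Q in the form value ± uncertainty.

Products/powers → add relative errors in quadrature, weighted by exponent:
  (-3·δr/r)² = (-3×0.0959)² = 0.0827;  (2·δa/a)² = (2×0.118)² = 0.0555;  (3·δz/z)² = (3×0.0773)² = 0.0537;  (-3·δd/d)² = (-3×0.0149)² = 0.00200
δQ/Q = √(0.194) = 0.440
Q = 0.00432, so δQ = 0.440 × 0.00432 = 0.00190.

0.00432 ± 0.00190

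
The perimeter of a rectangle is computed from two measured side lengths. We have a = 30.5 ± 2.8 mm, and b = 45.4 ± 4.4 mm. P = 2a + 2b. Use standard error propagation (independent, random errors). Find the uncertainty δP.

Sums and differences: (δP)² = Σ (cᵢ δxᵢ)².
  (2·δa)² = 31.4;  (2·δb)² = 77.4
δP = √(109) = 10.4 mm

10.4 mm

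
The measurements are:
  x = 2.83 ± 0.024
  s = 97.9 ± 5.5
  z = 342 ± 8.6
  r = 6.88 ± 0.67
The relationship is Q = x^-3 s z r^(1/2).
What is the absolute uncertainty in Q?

320

Each factor contributes (exponent × relative error)² to (δQ/Q)²:
  (-3·δx/x)² = (-3×0.00848)² = 0.000647;  (1·δs/s)² = (1×0.0562)² = 0.00316;  (1·δz/z)² = (1×0.0251)² = 0.000632;  (½·δr/r)² = (0.5×0.0974)² = 0.00237
δQ/Q = √(0.00681) = 0.0825
Q = 3870, so δQ = 0.0825 × 3870 = 320.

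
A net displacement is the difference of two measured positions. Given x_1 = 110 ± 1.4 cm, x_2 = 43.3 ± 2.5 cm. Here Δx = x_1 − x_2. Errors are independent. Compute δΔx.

2.87 cm

For a sum/difference, combine absolute errors in quadrature:
  (δx_1)² = 1.96;  (δx_2)² = 6.25
δΔx = √(8.21) = 2.87 cm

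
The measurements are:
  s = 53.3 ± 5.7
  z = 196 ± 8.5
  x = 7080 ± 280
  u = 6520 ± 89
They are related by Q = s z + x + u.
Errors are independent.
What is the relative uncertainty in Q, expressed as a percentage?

Let p = s·z = 10400. δp/p = √((1·δs/s)² + (1·δz/z)²) = √(0.0114 + 0.00188) = 0.115, so δp = 1210.
Q = p + x + u: δQ = √(δp² + δx² + δu²) = √(1.45e+06 + 78400 + 7920) = 1240
Q = 24000, so δQ/Q = 1240/24000 = 0.0516.

5.16%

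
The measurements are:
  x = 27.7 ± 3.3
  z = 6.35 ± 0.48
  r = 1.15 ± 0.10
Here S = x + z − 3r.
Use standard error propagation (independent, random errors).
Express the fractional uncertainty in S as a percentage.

10.9%

Absolute uncertainties add in quadrature for a linear combination:
  (δx)² = 10.9;  (δz)² = 0.230;  (3·δr)² = 0.0900
δS = √(11.2) = 3.35
S = 30.6, so δS/S = 3.35/30.6 = 0.109.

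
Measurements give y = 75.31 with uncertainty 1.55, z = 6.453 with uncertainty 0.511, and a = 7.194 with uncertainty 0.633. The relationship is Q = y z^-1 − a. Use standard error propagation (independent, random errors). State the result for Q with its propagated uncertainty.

4.477 ± 1.15

Let p = y·z^-1 = 11.67. δp/p = √((1·δy/y)² + (-1·δz/z)²) = √(0.000424 + 0.00627) = 0.0818, so δp = 0.955.
Q = p − a: δQ = √(δp² + δa²) = √(0.912 + 0.401) = 1.15
Q = 4.477.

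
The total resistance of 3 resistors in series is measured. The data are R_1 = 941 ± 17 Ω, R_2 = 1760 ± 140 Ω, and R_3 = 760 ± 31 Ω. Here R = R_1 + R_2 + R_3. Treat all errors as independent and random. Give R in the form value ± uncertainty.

3460 ± 144 Ω

For a sum/difference, combine absolute errors in quadrature:
  (δR_1)² = 289;  (δR_2)² = 19600;  (δR_3)² = 961
δR = √(20800) = 144 Ω
R = 3460 Ω.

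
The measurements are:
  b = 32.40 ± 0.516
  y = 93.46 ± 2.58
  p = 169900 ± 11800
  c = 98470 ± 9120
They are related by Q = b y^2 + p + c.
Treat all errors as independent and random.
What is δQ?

Let w = b·y^2 = 283000. δw/w = √((1·δb/b)² + (2·δy/y)²) = √(0.000254 + 0.00305) = 0.0575, so δw = 16300.
Q = w + p + c: δQ = √(δw² + δp² + δc²) = √(2.64e+08 + 1.39e+08 + 8.32e+07) = 22100

22100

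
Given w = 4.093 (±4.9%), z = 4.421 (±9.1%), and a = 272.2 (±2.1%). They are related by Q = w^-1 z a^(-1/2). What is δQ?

0.00680

Since Q is a product/quotient, work with relative uncertainties:
  (-1·δw/w)² = (-1×0.0490)² = 0.00240;  (1·δz/z)² = (1×0.0910)² = 0.00828;  (−½·δa/a)² = (-0.5×0.0210)² = 0.000110
δQ/Q = √(0.0108) = 0.104
Q = 0.06547, so δQ = 0.104 × 0.06547 = 0.00680.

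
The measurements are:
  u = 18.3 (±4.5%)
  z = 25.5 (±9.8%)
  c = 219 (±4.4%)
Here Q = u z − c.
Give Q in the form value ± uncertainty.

Let p = u·z = 467. δp/p = √((1·δu/u)² + (1·δz/z)²) = √(0.00202 + 0.00960) = 0.108, so δp = 50.3.
Q = p − c: δQ = √(δp² + δc²) = √(2530 + 92.9) = 51.2
Q = 248.

248 ± 51.2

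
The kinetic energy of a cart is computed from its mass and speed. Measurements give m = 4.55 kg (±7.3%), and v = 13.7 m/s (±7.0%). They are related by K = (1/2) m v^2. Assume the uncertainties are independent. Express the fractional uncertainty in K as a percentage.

Each factor contributes (exponent × relative error)² to (δK/K)²:
  (1·δm/m)² = (1×0.0730)² = 0.00533;  (2·δv/v)² = (2×0.0700)² = 0.0196
δK/K = √(0.0249) = 0.158

15.8%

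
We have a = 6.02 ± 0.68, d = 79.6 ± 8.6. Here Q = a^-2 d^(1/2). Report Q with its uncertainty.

Products/powers → add relative errors in quadrature, weighted by exponent:
  (-2·δa/a)² = (-2×0.113)² = 0.0510;  (½·δd/d)² = (0.5×0.108)² = 0.00292
δQ/Q = √(0.0540) = 0.232
Q = 0.246, so δQ = 0.232 × 0.246 = 0.0572.

0.246 ± 0.0572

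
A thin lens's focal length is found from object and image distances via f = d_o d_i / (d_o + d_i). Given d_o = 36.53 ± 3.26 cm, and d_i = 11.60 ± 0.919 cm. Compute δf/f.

0.0639

∂f/∂d_o = (d_i/(d_o+d_i))² = 0.0581;  ∂f/∂d_i = (d_o/(d_o+d_i))² = 0.576
δf = √((∂f/∂d_o · δd_o)² + (∂f/∂d_i · δd_i)²) = √(0.0359 + 0.280) = 0.562 cm
f = 8.804 cm, so δf/f = 0.562/8.804 = 0.0639.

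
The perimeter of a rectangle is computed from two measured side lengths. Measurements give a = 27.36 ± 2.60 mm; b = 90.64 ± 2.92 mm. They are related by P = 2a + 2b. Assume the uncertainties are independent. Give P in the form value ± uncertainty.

236.0 ± 7.82 mm

Each term contributes (cᵢ δxᵢ)² to (δP)²:
  (2·δa)² = 27.0;  (2·δb)² = 34.1
δP = √(61.1) = 7.82 mm
P = 236.0 mm.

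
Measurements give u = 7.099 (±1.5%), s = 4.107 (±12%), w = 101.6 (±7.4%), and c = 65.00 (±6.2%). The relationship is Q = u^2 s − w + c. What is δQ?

Let p = u^2·s = 207.0. δp/p = √((2·δu/u)² + (1·δs/s)²) = √(0.000900 + 0.0144) = 0.124, so δp = 25.6.
Q = p − w + c: δQ = √(δp² + δw² + δc²) = √(655 + 56.5 + 16.2) = 27.0

27.0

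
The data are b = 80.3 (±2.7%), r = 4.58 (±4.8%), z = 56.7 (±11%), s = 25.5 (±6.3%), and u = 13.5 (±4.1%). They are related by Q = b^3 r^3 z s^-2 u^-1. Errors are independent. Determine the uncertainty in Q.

76700

Relative error in a monomial: (δQ/Q)² = Σ (nᵢ · δxᵢ/xᵢ)².
  (3·δb/b)² = (3×0.0270)² = 0.00656;  (3·δr/r)² = (3×0.0480)² = 0.0207;  (1·δz/z)² = (1×0.110)² = 0.0121;  (-2·δs/s)² = (-2×0.0630)² = 0.0159;  (-1·δu/u)² = (-1×0.0410)² = 0.00168
δQ/Q = √(0.0570) = 0.239
Q = 3.21e+05, so δQ = 0.239 × 3.21e+05 = 76700.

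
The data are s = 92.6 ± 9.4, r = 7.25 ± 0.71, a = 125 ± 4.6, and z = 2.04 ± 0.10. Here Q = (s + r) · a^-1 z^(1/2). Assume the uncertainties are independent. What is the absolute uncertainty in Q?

0.119

Let u = s + r = 99.8. δu = √(δs² + δr²) = √(88.4 + 0.504) = 9.43, so δu/u = 0.0944.
Q is then a monomial in u, a, z:
δQ/Q = √((δu/u)² + (-1·δa/a)² + (½·δz/z)²) = √(0.00891 + 0.00135 + 0.000601) = 0.104
Q = 1.14, so δQ = 0.104 × 1.14 = 0.119.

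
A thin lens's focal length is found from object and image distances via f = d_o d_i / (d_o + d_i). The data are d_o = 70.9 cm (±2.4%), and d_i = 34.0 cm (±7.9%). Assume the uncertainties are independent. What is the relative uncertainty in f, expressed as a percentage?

∂f/∂d_o = (d_i/(d_o+d_i))² = 0.105;  ∂f/∂d_i = (d_o/(d_o+d_i))² = 0.457
δf = √((∂f/∂d_o · δd_o)² + (∂f/∂d_i · δd_i)²) = √(0.0320 + 1.51) = 1.24 cm
f = 23.0 cm, so δf/f = 1.24/23.0 = 0.0540.

5.40%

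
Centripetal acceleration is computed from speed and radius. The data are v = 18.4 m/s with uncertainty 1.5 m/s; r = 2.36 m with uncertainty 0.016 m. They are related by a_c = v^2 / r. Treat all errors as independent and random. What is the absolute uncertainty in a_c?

23.4 m/s^2

For a monomial a_c ∝ v^2, r^-1, fractional errors add in quadrature:
  (2·δv/v)² = (2×0.0815)² = 0.0266;  (-1·δr/r)² = (-1×0.00678)² = 4.6e-05
δa_c/a_c = √(0.0266) = 0.163
a_c = 143 m/s^2, so δa_c = 0.163 × 143 = 23.4 m/s^2.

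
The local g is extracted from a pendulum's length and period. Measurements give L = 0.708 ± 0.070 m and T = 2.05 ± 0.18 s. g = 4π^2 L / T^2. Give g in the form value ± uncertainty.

6.65 ± 1.34 m/s^2

Relative error in a monomial: (δg/g)² = Σ (nᵢ · δxᵢ/xᵢ)².
  (1·δL/L)² = (1×0.0989)² = 0.00978;  (-2·δT/T)² = (-2×0.0878)² = 0.0308
δg/g = √(0.0406) = 0.202
g = 6.65 m/s^2, so δg = 0.202 × 6.65 = 1.34 m/s^2.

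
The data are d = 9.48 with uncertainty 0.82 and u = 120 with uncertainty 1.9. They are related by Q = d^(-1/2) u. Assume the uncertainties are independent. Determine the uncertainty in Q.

Products/powers → add relative errors in quadrature, weighted by exponent:
  (−½·δd/d)² = (-0.5×0.0865)² = 0.00187;  (1·δu/u)² = (1×0.0158)² = 0.000251
δQ/Q = √(0.00212) = 0.0461
Q = 39.0, so δQ = 0.0461 × 39.0 = 1.79.

1.79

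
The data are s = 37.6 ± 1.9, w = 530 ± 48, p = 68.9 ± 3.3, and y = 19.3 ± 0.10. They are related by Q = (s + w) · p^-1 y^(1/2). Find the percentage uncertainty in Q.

Let u = s + w = 568. δu = √(δs² + δw²) = √(3.61 + 2300) = 48.0, so δu/u = 0.0846.
Q is then a monomial in u, p, y:
δQ/Q = √((δu/u)² + (-1·δp/p)² + (½·δy/y)²) = √(0.00716 + 0.00229 + 6.71e-06) = 0.0973

9.73%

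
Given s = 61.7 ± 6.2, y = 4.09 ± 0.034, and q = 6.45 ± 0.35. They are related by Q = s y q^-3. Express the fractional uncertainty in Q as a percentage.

19.1%

Each factor contributes (exponent × relative error)² to (δQ/Q)²:
  (1·δs/s)² = (1×0.100)² = 0.0101;  (1·δy/y)² = (1×0.00831)² = 6.91e-05;  (-3·δq/q)² = (-3×0.0543)² = 0.0265
δQ/Q = √(0.0367) = 0.191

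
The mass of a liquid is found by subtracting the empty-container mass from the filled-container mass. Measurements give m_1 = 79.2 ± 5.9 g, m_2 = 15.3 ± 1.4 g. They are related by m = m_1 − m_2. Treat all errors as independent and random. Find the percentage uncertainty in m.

9.49%

Absolute uncertainties add in quadrature for a linear combination:
  (δm_1)² = 34.8;  (δm_2)² = 1.96
δm = √(36.8) = 6.06 g
m = 63.9 g, so δm/m = 6.06/63.9 = 0.0949.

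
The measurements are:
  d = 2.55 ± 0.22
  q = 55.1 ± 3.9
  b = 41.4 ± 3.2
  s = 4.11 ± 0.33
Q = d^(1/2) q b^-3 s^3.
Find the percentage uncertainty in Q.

Each factor contributes (exponent × relative error)² to (δQ/Q)²:
  (½·δd/d)² = (0.5×0.0863)² = 0.00186;  (1·δq/q)² = (1×0.0708)² = 0.00501;  (-3·δb/b)² = (-3×0.0773)² = 0.0538;  (3·δs/s)² = (3×0.0803)² = 0.0580
δQ/Q = √(0.119) = 0.344

34.4%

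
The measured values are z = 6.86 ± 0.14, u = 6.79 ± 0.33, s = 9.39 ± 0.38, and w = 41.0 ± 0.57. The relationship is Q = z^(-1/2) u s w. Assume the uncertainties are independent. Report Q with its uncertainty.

998 ± 65.4

For a monomial Q ∝ z^(-1/2), u, s, w, fractional errors add in quadrature:
  (−½·δz/z)² = (-0.5×0.0204)² = 0.000104;  (1·δu/u)² = (1×0.0486)² = 0.00236;  (1·δs/s)² = (1×0.0405)² = 0.00164;  (1·δw/w)² = (1×0.0139)² = 0.000193
δQ/Q = √(0.00430) = 0.0656
Q = 998, so δQ = 0.0656 × 998 = 65.4.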